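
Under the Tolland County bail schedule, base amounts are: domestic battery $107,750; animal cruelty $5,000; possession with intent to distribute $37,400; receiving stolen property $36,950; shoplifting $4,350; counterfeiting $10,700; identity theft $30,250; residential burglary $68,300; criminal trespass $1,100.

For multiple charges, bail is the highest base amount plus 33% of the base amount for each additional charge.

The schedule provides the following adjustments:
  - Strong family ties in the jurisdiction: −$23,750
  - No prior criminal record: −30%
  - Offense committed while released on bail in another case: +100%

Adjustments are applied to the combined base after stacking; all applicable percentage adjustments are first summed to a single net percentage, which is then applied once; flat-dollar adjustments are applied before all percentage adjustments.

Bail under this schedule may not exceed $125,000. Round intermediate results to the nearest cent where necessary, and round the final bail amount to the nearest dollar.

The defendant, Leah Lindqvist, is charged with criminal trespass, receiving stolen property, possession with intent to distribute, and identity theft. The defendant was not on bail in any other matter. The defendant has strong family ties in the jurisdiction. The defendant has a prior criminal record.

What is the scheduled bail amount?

Base amounts from the schedule: criminal trespass $1,100; receiving stolen property $36,950; possession with intent to distribute $37,400; identity theft $30,250.
Stacking rule: highest base plus 33% of each additional charge. Highest is possession with intent to distribute at $37,400. Additional: $1,100 × 33% = $363; $36,950 × 33% = $12,193.50; $30,250 × 33% = $9,982.50. Combined base = $37,400 + $22,539 = $59,939.
Strong family ties in the jurisdiction (−$23,750 flat): $59,939 − $23,750 = $36,189.
$36,189 is within the $125,000 maximum.

$36,189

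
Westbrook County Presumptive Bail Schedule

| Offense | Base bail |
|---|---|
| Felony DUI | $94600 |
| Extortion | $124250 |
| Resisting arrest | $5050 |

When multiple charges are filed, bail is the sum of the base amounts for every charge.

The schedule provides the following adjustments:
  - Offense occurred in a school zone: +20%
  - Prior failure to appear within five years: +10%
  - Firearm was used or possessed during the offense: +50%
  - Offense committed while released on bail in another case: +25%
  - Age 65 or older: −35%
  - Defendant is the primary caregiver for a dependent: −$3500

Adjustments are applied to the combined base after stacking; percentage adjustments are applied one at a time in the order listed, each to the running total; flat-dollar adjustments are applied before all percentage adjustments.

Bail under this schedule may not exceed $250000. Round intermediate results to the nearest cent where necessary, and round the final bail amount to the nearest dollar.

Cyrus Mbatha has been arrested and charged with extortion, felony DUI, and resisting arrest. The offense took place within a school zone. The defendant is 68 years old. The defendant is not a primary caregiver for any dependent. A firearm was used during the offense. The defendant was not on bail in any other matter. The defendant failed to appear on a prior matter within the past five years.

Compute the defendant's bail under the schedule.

$250000

Base amounts from the schedule: extortion $124250; felony DUI $94600; resisting arrest $5050.
Stacking rule: sum of all bases. $124250 + $94600 + $5050 = $223900.
Offense occurred in a school zone (+20%): $223900 × 1.2 = $268680.
Prior failure to appear within five years (+10%): $268680 × 1.1 = $295548.
Firearm was used or possessed during the offense (+50%): $295548 × 1.5 = $443322.
Age 65 or older (−35%): $443322 × 0.65 = $288159.30.
Result $288159.30 exceeds the maximum of $250000; bail is capped at $250000.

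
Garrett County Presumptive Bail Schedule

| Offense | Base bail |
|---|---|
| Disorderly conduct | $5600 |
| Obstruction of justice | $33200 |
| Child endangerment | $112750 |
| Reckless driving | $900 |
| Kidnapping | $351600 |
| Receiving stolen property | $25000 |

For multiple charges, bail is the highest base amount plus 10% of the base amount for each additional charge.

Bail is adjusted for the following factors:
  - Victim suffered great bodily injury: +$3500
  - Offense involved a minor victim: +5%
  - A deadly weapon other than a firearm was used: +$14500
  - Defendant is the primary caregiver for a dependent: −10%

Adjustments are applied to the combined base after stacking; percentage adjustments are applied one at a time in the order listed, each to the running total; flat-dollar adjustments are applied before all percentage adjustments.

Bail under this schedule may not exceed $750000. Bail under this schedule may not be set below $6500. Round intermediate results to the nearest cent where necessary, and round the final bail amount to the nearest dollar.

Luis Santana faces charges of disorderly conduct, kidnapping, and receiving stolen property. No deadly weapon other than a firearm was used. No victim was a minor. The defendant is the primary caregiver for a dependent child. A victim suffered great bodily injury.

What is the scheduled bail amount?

Base amounts from the schedule: disorderly conduct $5600; kidnapping $351600; receiving stolen property $25000.
Stacking rule: highest base plus 10% of each additional charge. Highest is kidnapping at $351600. Additional: $5600 × 10% = $560; $25000 × 10% = $2500. Combined base = $351600 + $3060 = $354660.
Victim suffered great bodily injury (+$3500 flat): $354660 + $3500 = $358160.
Defendant is the primary caregiver for a dependent (−10%): $358160 × 0.9 = $322344.
$322344 is within the $750000 maximum.
$322344 is at or above the $6500 minimum.

$322344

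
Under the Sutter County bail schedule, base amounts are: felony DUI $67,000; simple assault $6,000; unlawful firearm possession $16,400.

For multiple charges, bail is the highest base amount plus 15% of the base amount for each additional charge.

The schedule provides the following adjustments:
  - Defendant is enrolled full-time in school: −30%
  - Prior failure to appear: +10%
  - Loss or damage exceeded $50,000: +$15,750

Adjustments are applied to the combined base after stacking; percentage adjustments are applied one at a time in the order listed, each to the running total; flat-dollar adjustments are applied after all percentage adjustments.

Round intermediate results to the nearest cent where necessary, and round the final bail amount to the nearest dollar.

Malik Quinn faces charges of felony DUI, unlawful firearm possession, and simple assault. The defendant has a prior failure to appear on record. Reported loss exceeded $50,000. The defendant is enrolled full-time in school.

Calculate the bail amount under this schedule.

Base amounts from the schedule: felony DUI $67,000; unlawful firearm possession $16,400; simple assault $6,000.
Stacking rule: highest base plus 15% of each additional charge. Highest is felony DUI at $67,000. Additional: $16,400 × 15% = $2,460; $6,000 × 15% = $900. Combined base = $67,000 + $3,360 = $70,360.
Defendant is enrolled full-time in school (−30%): $70,360 × 0.7 = $49,252.
Prior failure to appear (+10%): $49,252 × 1.1 = $54,177.20.
Loss or damage exceeded $50,000 (+$15,750 flat): $54,177.20 + $15,750 = $69,927.20.
Rounded to the nearest dollar: $69,927.

$69,927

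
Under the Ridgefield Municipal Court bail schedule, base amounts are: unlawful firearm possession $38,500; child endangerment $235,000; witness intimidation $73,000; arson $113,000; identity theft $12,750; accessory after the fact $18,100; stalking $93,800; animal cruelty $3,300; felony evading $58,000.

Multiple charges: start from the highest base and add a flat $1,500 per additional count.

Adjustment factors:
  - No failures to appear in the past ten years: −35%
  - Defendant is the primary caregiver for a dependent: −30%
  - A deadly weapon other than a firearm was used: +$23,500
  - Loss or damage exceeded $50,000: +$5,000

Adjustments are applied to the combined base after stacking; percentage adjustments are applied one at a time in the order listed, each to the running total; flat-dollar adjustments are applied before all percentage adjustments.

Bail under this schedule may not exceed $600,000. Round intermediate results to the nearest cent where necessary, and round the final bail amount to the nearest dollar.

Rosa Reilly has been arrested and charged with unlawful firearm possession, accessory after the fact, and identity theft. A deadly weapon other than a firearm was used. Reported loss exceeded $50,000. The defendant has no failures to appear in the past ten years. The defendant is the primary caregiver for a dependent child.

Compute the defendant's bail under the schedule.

$31,850

Base amounts from the schedule: unlawful firearm possession $38,500; accessory after the fact $18,100; identity theft $12,750.
Stacking rule: highest base plus $1,500 per additional charge. Highest is unlawful firearm possession at $38,500; 2 additional charges → +$3,000. Combined base = $41,500.
A deadly weapon other than a firearm was used (+$23,500 flat): $41,500 + $23,500 = $65,000.
Loss or damage exceeded $50,000 (+$5,000 flat): $65,000 + $5,000 = $70,000.
No failures to appear in the past ten years (−35%): $70,000 × 0.65 = $45,500.
Defendant is the primary caregiver for a dependent (−30%): $45,500 × 0.7 = $31,850.
$31,850 is within the $600,000 maximum.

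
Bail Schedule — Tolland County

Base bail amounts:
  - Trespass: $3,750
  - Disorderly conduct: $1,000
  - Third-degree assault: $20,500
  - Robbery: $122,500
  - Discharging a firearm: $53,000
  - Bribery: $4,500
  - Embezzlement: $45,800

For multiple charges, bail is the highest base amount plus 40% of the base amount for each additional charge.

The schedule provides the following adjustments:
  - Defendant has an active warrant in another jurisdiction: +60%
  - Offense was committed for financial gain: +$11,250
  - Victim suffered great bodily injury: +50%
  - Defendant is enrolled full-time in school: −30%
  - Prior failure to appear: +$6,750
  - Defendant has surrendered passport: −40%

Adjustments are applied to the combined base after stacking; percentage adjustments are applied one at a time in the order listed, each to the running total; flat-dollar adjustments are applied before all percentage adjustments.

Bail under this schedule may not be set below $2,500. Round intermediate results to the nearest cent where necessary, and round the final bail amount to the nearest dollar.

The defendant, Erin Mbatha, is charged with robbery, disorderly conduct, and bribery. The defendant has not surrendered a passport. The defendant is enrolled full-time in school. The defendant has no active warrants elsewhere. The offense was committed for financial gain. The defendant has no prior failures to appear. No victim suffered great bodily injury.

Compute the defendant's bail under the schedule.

Base amounts from the schedule: robbery $122,500; disorderly conduct $1,000; bribery $4,500.
Stacking rule: highest base plus 40% of each additional charge. Highest is robbery at $122,500. Additional: $1,000 × 40% = $400; $4,500 × 40% = $1,800. Combined base = $122,500 + $2,200 = $124,700.
Offense was committed for financial gain (+$11,250 flat): $124,700 + $11,250 = $135,950.
Defendant is enrolled full-time in school (−30%): $135,950 × 0.7 = $95,165.
$95,165 is at or above the $2,500 minimum.

$95,165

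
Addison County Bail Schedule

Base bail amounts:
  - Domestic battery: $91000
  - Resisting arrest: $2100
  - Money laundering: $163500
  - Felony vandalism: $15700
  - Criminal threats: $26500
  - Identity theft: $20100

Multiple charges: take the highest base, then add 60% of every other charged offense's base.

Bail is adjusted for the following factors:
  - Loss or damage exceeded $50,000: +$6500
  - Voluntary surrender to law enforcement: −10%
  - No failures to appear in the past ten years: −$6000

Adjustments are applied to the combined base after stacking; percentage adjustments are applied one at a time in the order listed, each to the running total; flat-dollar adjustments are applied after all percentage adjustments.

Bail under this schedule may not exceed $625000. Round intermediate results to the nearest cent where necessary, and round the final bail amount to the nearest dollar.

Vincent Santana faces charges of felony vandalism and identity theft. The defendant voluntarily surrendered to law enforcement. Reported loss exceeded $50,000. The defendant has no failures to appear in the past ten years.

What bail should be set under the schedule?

Base amounts from the schedule: felony vandalism $15700; identity theft $20100.
Stacking rule: highest base plus 60% of each additional charge. Highest is identity theft at $20100. Additional: $15700 × 60% = $9420. Combined base = $20100 + $9420 = $29520.
Voluntary surrender to law enforcement (−10%): $29520 × 0.9 = $26568.
Loss or damage exceeded $50,000 (+$6500 flat): $26568 + $6500 = $33068.
No failures to appear in the past ten years (−$6000 flat): $33068 − $6000 = $27068.
$27068 is within the $625000 maximum.

$27068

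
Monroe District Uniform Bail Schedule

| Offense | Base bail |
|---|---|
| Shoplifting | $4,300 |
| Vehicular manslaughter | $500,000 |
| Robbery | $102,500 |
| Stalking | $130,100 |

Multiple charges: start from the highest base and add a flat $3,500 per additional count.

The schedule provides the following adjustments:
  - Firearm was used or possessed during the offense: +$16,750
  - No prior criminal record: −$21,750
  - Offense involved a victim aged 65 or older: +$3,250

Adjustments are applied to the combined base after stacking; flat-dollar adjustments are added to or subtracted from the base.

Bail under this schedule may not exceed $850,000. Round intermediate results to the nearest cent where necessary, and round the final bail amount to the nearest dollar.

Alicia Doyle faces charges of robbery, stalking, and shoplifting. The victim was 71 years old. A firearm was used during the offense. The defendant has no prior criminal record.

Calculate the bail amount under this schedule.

Base amounts from the schedule: robbery $102,500; stalking $130,100; shoplifting $4,300.
Stacking rule: highest base plus $3,500 per additional charge. Highest is stalking at $130,100; 2 additional charges → +$7,000. Combined base = $137,100.
Firearm was used or possessed during the offense (+$16,750 flat): $137,100 + $16,750 = $153,850.
No prior criminal record (−$21,750 flat): $153,850 − $21,750 = $132,100.
Offense involved a victim aged 65 or older (+$3,250 flat): $132,100 + $3,250 = $135,350.
$135,350 is within the $850,000 maximum.

$135,350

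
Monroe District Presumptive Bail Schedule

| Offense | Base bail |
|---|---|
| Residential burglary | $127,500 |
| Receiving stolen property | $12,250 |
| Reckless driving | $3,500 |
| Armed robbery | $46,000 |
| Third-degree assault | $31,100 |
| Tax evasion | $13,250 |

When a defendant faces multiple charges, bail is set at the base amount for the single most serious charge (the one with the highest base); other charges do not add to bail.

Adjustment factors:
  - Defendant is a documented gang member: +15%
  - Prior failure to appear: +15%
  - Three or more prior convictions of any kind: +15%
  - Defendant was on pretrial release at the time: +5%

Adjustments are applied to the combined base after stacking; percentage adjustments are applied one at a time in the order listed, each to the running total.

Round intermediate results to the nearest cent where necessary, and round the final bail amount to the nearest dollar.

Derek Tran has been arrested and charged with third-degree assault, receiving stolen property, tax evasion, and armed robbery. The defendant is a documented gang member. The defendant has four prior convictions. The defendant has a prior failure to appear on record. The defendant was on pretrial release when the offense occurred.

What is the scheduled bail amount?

$73,458

Base amounts from the schedule: third-degree assault $31,100; receiving stolen property $12,250; tax evasion $13,250; armed robbery $46,000.
Stacking rule: use the highest base only. Highest is armed robbery at $46,000. Combined base = $46,000.
Defendant is a documented gang member (+15%): $46,000 × 1.15 = $52,900.
Prior failure to appear (+15%): $52,900 × 1.15 = $60,835.
Three or more prior convictions of any kind (+15%): $60,835 × 1.15 = $69,960.25.
Defendant was on pretrial release at the time (+5%): $69,960.25 × 1.05 = $73,458.26.
Rounded to the nearest dollar: $73,458.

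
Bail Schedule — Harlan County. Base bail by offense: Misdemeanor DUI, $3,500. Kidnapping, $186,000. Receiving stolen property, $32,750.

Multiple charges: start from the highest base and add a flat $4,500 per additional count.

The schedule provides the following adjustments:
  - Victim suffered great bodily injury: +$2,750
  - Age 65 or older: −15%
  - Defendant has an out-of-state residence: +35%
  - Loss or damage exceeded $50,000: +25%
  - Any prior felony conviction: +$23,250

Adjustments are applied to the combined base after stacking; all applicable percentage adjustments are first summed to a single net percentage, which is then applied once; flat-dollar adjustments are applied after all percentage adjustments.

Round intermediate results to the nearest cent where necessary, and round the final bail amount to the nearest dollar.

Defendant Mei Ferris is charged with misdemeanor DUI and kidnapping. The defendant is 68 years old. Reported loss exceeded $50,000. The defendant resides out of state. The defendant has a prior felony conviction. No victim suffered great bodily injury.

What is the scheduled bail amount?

Base amounts from the schedule: misdemeanor DUI $3,500; kidnapping $186,000.
Stacking rule: highest base plus $4,500 per additional charge. Highest is kidnapping at $186,000; 1 additional charge → +$4,500. Combined base = $190,500.
Net percentage adjustment: −15% +35% +25% = +45%. $190,500 × 1.45 = $276,225.
Any prior felony conviction (+$23,250 flat): $276,225 + $23,250 = $299,475.

$299,475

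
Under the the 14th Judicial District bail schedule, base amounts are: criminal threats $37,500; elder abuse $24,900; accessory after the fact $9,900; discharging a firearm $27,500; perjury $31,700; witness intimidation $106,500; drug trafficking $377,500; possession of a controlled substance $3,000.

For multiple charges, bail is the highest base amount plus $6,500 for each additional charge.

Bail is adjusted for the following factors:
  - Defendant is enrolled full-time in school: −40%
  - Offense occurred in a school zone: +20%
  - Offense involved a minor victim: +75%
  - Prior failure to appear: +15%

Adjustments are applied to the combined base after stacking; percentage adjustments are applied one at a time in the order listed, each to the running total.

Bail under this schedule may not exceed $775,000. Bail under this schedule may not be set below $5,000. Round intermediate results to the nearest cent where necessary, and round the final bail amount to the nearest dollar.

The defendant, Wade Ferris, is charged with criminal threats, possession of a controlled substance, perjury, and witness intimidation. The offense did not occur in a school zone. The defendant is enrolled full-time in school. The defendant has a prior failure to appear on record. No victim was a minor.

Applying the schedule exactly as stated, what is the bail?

Base amounts from the schedule: criminal threats $37,500; possession of a controlled substance $3,000; perjury $31,700; witness intimidation $106,500.
Stacking rule: highest base plus $6,500 per additional charge. Highest is witness intimidation at $106,500; 3 additional charges → +$19,500. Combined base = $126,000.
Defendant is enrolled full-time in school (−40%): $126,000 × 0.6 = $75,600.
Prior failure to appear (+15%): $75,600 × 1.15 = $86,940.
$86,940 is within the $775,000 maximum.
$86,940 is at or above the $5,000 minimum.

$86,940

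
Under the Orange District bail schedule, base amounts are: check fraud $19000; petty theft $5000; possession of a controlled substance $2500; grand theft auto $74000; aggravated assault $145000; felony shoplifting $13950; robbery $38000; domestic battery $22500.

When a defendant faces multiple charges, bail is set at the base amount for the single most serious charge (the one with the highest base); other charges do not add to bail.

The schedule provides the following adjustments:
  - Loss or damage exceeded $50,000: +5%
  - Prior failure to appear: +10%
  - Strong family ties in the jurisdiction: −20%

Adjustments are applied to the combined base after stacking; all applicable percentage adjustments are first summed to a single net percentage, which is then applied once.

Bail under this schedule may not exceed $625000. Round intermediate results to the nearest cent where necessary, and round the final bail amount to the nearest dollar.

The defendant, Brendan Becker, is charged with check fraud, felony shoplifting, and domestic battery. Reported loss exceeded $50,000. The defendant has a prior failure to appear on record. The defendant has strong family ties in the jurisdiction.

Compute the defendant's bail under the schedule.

Base amounts from the schedule: check fraud $19000; felony shoplifting $13950; domestic battery $22500.
Stacking rule: use the highest base only. Highest is domestic battery at $22500. Combined base = $22500.
Net percentage adjustment: +5% +10% −20% = −5%. $22500 × 0.95 = $21375.
$21375 is within the $625000 maximum.

$21375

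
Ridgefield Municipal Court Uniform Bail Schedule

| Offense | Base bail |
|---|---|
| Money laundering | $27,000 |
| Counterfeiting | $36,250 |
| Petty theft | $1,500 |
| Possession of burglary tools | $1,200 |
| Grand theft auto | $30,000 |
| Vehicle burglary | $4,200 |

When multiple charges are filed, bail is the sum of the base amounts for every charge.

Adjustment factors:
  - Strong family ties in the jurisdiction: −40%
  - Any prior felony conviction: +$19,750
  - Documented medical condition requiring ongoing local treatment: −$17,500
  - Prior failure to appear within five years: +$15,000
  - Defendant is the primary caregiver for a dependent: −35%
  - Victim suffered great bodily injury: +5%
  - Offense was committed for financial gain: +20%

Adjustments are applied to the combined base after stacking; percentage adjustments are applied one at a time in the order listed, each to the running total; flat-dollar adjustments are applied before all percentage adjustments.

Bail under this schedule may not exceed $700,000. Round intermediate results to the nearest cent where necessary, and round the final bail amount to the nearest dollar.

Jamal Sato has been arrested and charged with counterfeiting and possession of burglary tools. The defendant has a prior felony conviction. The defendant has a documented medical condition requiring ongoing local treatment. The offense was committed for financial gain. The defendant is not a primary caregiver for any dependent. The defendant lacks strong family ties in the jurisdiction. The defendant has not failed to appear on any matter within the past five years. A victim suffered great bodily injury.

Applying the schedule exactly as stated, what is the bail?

$50,022

Base amounts from the schedule: counterfeiting $36,250; possession of burglary tools $1,200.
Stacking rule: sum of all bases. $36,250 + $1,200 = $37,450.
Any prior felony conviction (+$19,750 flat): $37,450 + $19,750 = $57,200.
Documented medical condition requiring ongoing local treatment (−$17,500 flat): $57,200 − $17,500 = $39,700.
Victim suffered great bodily injury (+5%): $39,700 × 1.05 = $41,685.
Offense was committed for financial gain (+20%): $41,685 × 1.2 = $50,022.
$50,022 is within the $700,000 maximum.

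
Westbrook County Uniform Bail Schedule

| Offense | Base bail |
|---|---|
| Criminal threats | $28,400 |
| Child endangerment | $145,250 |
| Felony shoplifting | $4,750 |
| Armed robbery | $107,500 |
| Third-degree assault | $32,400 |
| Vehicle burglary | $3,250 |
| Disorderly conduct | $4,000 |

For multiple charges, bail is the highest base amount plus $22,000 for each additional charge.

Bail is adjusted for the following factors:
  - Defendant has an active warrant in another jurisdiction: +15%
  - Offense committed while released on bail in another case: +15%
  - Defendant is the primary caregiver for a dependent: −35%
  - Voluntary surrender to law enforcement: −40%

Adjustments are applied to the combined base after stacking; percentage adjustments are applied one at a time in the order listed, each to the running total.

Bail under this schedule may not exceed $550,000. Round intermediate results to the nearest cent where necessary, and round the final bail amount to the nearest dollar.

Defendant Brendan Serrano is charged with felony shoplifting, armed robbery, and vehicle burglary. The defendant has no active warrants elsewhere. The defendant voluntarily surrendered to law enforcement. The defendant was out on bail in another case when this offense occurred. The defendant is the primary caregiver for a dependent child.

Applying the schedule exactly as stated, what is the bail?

$67,948

Base amounts from the schedule: felony shoplifting $4,750; armed robbery $107,500; vehicle burglary $3,250.
Stacking rule: highest base plus $22,000 per additional charge. Highest is armed robbery at $107,500; 2 additional charges → +$44,000. Combined base = $151,500.
Offense committed while released on bail in another case (+15%): $151,500 × 1.15 = $174,225.
Defendant is the primary caregiver for a dependent (−35%): $174,225 × 0.65 = $113,246.25.
Voluntary surrender to law enforcement (−40%): $113,246.25 × 0.6 = $67,947.75.
$67,947.75 is within the $550,000 maximum.
Rounded to the nearest dollar: $67,948.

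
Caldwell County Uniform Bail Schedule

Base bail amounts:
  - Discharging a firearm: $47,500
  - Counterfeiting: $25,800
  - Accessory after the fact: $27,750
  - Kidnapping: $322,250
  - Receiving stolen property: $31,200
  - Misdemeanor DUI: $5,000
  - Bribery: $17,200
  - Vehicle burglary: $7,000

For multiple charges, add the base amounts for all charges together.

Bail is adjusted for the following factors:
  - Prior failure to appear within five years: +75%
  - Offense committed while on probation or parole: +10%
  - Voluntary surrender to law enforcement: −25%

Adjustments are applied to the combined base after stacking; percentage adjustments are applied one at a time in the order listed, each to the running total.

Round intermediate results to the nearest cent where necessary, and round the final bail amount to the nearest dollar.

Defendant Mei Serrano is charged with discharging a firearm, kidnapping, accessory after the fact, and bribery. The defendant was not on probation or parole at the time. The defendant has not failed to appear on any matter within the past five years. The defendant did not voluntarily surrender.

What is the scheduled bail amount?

$414,700

Base amounts from the schedule: discharging a firearm $47,500; kidnapping $322,250; accessory after the fact $27,750; bribery $17,200.
Stacking rule: sum of all bases. $47,500 + $322,250 + $27,750 + $17,200 = $414,700.
No adjustment factors apply to this defendant.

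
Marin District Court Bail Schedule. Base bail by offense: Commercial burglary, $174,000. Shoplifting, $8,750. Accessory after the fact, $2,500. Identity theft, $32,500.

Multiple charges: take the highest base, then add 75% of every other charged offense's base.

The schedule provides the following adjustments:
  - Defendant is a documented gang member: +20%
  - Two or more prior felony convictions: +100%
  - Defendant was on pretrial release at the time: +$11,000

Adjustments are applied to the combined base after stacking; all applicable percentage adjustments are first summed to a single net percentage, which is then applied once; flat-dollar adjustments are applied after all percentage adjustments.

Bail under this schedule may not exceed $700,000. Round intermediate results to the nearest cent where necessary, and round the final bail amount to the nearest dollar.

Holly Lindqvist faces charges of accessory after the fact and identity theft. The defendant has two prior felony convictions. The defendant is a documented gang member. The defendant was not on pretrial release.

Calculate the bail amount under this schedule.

$75,625

Base amounts from the schedule: accessory after the fact $2,500; identity theft $32,500.
Stacking rule: highest base plus 75% of each additional charge. Highest is identity theft at $32,500. Additional: $2,500 × 75% = $1,875. Combined base = $32,500 + $1,875 = $34,375.
Net percentage adjustment: +20% +100% = +120%. $34,375 × 2.2 = $75,625.
$75,625 is within the $700,000 maximum.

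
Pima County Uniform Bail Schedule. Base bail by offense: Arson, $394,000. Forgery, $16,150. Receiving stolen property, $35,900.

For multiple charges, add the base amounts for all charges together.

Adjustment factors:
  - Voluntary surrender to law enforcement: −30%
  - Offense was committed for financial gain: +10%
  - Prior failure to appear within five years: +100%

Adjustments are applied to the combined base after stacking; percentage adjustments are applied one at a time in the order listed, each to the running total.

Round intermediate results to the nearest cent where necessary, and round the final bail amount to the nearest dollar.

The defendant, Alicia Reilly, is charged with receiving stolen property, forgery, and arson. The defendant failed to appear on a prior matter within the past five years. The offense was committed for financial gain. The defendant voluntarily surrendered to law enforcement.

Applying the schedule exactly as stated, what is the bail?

Base amounts from the schedule: receiving stolen property $35,900; forgery $16,150; arson $394,000.
Stacking rule: sum of all bases. $35,900 + $16,150 + $394,000 = $446,050.
Voluntary surrender to law enforcement (−30%): $446,050 × 0.7 = $312,235.
Offense was committed for financial gain (+10%): $312,235 × 1.1 = $343,458.50.
Prior failure to appear within five years (+100%): $343,458.50 × 2 = $686,917.

$686,917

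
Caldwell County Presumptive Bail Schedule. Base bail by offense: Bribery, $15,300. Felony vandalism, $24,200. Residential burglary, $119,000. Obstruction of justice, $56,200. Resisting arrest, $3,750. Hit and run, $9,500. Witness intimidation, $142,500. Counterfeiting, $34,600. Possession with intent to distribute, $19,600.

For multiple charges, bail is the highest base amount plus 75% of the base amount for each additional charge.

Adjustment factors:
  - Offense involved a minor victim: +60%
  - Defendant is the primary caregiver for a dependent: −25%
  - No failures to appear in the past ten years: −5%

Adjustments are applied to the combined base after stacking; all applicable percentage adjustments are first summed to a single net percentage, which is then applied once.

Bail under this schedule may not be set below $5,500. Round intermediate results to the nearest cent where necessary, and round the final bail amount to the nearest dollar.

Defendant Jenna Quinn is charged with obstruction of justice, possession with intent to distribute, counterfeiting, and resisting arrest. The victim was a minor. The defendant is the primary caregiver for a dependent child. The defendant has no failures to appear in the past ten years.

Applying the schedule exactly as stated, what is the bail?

$129,561

Base amounts from the schedule: obstruction of justice $56,200; possession with intent to distribute $19,600; counterfeiting $34,600; resisting arrest $3,750.
Stacking rule: highest base plus 75% of each additional charge. Highest is obstruction of justice at $56,200. Additional: $19,600 × 75% = $14,700; $34,600 × 75% = $25,950; $3,750 × 75% = $2,812.50. Combined base = $56,200 + $43,462.50 = $99,662.50.
Net percentage adjustment: +60% −25% −5% = +30%. $99,662.50 × 1.3 = $129,561.25.
$129,561.25 is at or above the $5,500 minimum.
Rounded to the nearest dollar: $129,561.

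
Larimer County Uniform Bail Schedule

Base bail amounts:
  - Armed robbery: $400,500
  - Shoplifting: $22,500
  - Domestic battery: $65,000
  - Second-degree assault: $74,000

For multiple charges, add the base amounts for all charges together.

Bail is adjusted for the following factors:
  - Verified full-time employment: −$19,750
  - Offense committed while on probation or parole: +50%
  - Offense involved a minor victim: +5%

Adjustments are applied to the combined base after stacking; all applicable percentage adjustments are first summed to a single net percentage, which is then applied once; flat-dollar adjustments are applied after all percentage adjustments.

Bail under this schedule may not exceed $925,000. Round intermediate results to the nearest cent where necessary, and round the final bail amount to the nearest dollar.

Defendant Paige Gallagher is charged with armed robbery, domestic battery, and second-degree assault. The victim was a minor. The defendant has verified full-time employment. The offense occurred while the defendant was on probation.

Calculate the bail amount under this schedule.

$816,475

Base amounts from the schedule: armed robbery $400,500; domestic battery $65,000; second-degree assault $74,000.
Stacking rule: sum of all bases. $400,500 + $65,000 + $74,000 = $539,500.
Net percentage adjustment: +50% +5% = +55%. $539,500 × 1.55 = $836,225.
Verified full-time employment (−$19,750 flat): $836,225 − $19,750 = $816,475.
$816,475 is within the $925,000 maximum.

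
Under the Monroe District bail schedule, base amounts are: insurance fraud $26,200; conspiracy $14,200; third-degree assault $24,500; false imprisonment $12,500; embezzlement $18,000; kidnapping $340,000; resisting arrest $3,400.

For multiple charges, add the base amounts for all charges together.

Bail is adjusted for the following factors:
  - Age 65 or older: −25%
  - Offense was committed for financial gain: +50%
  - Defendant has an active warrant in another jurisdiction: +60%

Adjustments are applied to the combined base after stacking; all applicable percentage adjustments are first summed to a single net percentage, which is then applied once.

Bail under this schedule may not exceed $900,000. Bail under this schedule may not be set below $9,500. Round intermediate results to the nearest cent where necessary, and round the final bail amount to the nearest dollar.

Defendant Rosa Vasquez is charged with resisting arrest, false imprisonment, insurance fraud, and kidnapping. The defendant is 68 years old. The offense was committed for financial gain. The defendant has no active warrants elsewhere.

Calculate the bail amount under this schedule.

$477,625

Base amounts from the schedule: resisting arrest $3,400; false imprisonment $12,500; insurance fraud $26,200; kidnapping $340,000.
Stacking rule: sum of all bases. $3,400 + $12,500 + $26,200 + $340,000 = $382,100.
Net percentage adjustment: −25% +50% = +25%. $382,100 × 1.25 = $477,625.
$477,625 is within the $900,000 maximum.
$477,625 is at or above the $9,500 minimum.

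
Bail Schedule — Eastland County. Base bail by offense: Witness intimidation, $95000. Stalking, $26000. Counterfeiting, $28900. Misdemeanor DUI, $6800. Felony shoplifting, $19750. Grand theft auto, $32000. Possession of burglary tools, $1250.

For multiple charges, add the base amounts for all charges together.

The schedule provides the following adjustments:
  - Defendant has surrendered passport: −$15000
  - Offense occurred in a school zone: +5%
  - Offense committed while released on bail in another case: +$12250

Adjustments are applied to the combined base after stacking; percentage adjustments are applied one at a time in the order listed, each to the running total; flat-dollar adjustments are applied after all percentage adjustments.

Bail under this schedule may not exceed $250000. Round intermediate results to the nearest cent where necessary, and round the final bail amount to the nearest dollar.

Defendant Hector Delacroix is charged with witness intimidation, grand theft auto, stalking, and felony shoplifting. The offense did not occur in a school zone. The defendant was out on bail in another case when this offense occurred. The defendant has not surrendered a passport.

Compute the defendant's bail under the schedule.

$185000

Base amounts from the schedule: witness intimidation $95000; grand theft auto $32000; stalking $26000; felony shoplifting $19750.
Stacking rule: sum of all bases. $95000 + $32000 + $26000 + $19750 = $172750.
Offense committed while released on bail in another case (+$12250 flat): $172750 + $12250 = $185000.
$185000 is within the $250000 maximum.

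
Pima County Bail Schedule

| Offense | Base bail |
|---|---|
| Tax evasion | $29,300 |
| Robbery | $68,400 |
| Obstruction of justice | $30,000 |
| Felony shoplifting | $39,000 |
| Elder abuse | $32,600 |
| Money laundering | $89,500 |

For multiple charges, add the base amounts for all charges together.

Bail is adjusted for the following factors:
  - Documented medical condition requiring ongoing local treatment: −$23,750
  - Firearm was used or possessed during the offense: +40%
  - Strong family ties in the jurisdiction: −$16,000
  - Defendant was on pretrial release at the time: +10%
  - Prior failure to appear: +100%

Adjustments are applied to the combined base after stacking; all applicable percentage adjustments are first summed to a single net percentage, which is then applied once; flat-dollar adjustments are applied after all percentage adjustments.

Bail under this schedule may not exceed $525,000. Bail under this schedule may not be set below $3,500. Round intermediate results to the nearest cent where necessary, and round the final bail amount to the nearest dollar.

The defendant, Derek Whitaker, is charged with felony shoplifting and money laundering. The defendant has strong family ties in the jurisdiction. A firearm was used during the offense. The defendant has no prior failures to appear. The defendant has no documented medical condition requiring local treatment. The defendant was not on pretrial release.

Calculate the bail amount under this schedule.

$163,900

Base amounts from the schedule: felony shoplifting $39,000; money laundering $89,500.
Stacking rule: sum of all bases. $39,000 + $89,500 = $128,500.
Firearm was used or possessed during the offense (+40%): $128,500 × 1.4 = $179,900.
Strong family ties in the jurisdiction (−$16,000 flat): $179,900 − $16,000 = $163,900.
$163,900 is within the $525,000 maximum.
$163,900 is at or above the $3,500 minimum.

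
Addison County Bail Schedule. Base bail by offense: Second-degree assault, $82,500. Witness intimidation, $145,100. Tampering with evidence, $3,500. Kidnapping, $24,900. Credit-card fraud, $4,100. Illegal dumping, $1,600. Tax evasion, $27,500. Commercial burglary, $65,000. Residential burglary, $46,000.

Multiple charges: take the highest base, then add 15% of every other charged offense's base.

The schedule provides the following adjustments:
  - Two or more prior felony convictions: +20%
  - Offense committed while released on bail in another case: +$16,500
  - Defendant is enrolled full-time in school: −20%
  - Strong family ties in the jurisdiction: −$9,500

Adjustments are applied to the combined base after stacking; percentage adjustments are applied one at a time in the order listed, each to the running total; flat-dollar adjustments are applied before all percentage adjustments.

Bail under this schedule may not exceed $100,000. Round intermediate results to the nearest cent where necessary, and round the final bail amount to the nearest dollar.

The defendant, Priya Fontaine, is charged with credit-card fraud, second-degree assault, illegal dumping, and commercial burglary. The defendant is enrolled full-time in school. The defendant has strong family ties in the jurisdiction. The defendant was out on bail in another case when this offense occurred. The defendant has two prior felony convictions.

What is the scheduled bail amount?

$96,101

Base amounts from the schedule: credit-card fraud $4,100; second-degree assault $82,500; illegal dumping $1,600; commercial burglary $65,000.
Stacking rule: highest base plus 15% of each additional charge. Highest is second-degree assault at $82,500. Additional: $4,100 × 15% = $615; $1,600 × 15% = $240; $65,000 × 15% = $9,750. Combined base = $82,500 + $10,605 = $93,105.
Offense committed while released on bail in another case (+$16,500 flat): $93,105 + $16,500 = $109,605.
Strong family ties in the jurisdiction (−$9,500 flat): $109,605 − $9,500 = $100,105.
Two or more prior felony convictions (+20%): $100,105 × 1.2 = $120,126.
Defendant is enrolled full-time in school (−20%): $120,126 × 0.8 = $96,100.80.
$96,100.80 is within the $100,000 maximum.
Rounded to the nearest dollar: $96,101.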